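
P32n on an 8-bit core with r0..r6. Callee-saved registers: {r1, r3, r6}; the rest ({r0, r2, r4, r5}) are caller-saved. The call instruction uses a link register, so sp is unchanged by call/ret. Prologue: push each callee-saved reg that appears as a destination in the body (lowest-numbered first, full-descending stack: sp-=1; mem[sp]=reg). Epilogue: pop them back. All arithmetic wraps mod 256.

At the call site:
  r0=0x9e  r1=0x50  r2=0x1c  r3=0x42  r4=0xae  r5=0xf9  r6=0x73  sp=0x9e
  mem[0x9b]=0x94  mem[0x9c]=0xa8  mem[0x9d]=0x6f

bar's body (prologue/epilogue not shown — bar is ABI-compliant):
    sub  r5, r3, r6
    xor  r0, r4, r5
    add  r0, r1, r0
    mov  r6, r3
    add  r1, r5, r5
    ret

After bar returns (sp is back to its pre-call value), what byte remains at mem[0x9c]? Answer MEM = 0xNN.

MEM = 0x73

prologue: push r1 -> mem[0x9d]=0x50, sp=0x9d
prologue: push r6 -> mem[0x9c]=0x73, sp=0x9c
body[0] sub  r5, r3, r6 -> r5=0xcf
body[1] xor  r0, r4, r5 -> r0=0x61
body[2] add  r0, r1, r0 -> r0=0xb1
body[3] mov  r6, r3 -> r6=0x42
body[4] add  r1, r5, r5 -> r1=0x9e
epilogue: pop r6=0x73, sp=0x9d
epilogue: pop r1=0x50, sp=0x9e
prologue pushed ['r1', 'r6'] at ['0x9d', '0x9c']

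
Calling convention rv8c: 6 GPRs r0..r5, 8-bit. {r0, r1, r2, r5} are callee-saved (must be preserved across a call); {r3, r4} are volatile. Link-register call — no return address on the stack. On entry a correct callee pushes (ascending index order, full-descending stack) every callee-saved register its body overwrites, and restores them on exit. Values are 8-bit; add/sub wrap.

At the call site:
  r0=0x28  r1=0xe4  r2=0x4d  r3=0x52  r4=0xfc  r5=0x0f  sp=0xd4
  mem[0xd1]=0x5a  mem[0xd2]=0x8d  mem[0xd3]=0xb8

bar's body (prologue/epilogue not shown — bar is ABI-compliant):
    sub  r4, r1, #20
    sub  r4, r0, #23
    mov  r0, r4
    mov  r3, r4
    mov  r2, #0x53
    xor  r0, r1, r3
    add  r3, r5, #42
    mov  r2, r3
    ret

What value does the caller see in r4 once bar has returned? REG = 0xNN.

prologue: push r0 → mem[0xd3]=0x28, sp=0xd3
prologue: push r2 → mem[0xd2]=0x4d, sp=0xd2
body[0] sub  r4, r1, #20 → r4=0xd0
body[1] sub  r4, r0, #23 → r4=0x11
body[2] mov  r0, r4 → r0=0x11
body[3] mov  r3, r4 → r3=0x11
body[4] mov  r2, #0x53 → r2=0x53
body[5] xor  r0, r1, r3 → r0=0xf5
body[6] add  r3, r5, #42 → r3=0x39
body[7] mov  r2, r3 → r2=0x39
epilogue: pop r2=0x4d, sp=0xd3
epilogue: pop r0=0x28, sp=0xd4
r4 is caller-saved → body value

REG = 0x11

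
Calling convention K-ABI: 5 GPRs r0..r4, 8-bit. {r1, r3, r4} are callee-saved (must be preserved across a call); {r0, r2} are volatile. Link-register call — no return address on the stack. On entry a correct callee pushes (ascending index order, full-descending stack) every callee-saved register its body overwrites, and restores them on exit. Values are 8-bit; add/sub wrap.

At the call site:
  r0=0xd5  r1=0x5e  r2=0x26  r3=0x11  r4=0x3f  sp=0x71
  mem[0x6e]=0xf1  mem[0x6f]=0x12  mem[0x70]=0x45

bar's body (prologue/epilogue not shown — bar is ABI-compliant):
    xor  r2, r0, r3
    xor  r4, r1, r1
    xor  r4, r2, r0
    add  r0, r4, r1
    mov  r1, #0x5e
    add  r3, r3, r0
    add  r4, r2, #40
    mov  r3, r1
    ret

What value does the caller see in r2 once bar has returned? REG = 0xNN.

prologue: push r1 -> mem[0x70]=0x5e, sp=0x70
prologue: push r3 -> mem[0x6f]=0x11, sp=0x6f
prologue: push r4 -> mem[0x6e]=0x3f, sp=0x6e
body[0] xor  r2, r0, r3 -> r2=0xc4
body[1] xor  r4, r1, r1 -> r4=0x00
body[2] xor  r4, r2, r0 -> r4=0x11
body[3] add  r0, r4, r1 -> r0=0x6f
body[4] mov  r1, #0x5e -> r1=0x5e
body[5] add  r3, r3, r0 -> r3=0x80
body[6] add  r4, r2, #40 -> r4=0xec
body[7] mov  r3, r1 -> r3=0x5e
epilogue: pop r4=0x3f, sp=0x6f
epilogue: pop r3=0x11, sp=0x70
epilogue: pop r1=0x5e, sp=0x71
r2 is caller-saved -> body value

REG = 0xc4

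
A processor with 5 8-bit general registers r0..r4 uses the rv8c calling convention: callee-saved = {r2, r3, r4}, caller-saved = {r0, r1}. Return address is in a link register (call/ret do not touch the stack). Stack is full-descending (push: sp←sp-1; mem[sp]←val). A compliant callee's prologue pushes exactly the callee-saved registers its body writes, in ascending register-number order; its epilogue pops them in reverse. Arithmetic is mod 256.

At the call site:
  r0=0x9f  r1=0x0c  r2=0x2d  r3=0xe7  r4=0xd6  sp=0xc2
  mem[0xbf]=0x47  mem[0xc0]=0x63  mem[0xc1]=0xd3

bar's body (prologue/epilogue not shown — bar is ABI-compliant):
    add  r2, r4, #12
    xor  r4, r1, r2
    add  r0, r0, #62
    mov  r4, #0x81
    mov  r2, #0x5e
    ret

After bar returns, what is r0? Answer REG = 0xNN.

prologue: push r2 -> mem[0xc1]=0x2d, sp=0xc1
prologue: push r4 -> mem[0xc0]=0xd6, sp=0xc0
body[0] add  r2, r4, #12 -> r2=0xe2
body[1] xor  r4, r1, r2 -> r4=0xee
body[2] add  r0, r0, #62 -> r0=0xdd
body[3] mov  r4, #0x81 -> r4=0x81
body[4] mov  r2, #0x5e -> r2=0x5e
epilogue: pop r4=0xd6, sp=0xc1
epilogue: pop r2=0x2d, sp=0xc2
r0 is caller-saved -> body value

REG = 0xdd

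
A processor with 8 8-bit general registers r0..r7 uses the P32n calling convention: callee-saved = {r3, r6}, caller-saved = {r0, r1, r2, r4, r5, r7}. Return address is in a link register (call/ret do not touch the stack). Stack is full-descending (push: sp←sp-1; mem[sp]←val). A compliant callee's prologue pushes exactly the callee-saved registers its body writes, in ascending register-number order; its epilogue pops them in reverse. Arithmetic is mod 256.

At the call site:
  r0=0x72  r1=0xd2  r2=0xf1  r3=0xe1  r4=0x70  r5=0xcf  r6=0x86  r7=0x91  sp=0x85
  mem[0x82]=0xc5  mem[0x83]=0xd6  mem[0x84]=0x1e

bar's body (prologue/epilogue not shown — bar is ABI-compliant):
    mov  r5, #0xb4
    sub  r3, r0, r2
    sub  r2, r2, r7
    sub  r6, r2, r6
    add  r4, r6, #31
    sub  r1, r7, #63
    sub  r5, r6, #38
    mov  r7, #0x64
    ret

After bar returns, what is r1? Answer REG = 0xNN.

REG = 0x52

prologue: push r3 → mem[0x84]=0xe1, sp=0x84
prologue: push r6 → mem[0x83]=0x86, sp=0x83
body[0] mov  r5, #0xb4 → r5=0xb4
body[1] sub  r3, r0, r2 → r3=0x81
body[2] sub  r2, r2, r7 → r2=0x60
body[3] sub  r6, r2, r6 → r6=0xda
body[4] add  r4, r6, #31 → r4=0xf9
body[5] sub  r1, r7, #63 → r1=0x52
body[6] sub  r5, r6, #38 → r5=0xb4
body[7] mov  r7, #0x64 → r7=0x64
epilogue: pop r6=0x86, sp=0x84
epilogue: pop r3=0xe1, sp=0x85
r1 is caller-saved → body value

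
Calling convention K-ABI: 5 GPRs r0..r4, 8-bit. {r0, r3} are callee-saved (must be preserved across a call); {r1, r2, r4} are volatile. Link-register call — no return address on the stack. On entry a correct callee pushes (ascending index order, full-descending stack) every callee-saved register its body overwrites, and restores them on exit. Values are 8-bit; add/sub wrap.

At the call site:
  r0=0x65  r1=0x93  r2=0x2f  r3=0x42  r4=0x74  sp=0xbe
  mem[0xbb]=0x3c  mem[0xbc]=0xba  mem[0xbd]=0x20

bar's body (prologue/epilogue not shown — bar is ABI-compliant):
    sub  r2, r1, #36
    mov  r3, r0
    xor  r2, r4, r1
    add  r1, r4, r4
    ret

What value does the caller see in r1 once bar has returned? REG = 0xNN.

prologue: push r3 → mem[0xbd]=0x42, sp=0xbd
body[0] sub  r2, r1, #36 → r2=0x6f
body[1] mov  r3, r0 → r3=0x65
body[2] xor  r2, r4, r1 → r2=0xe7
body[3] add  r1, r4, r4 → r1=0xe8
epilogue: pop r3=0x42, sp=0xbe
r1 is caller-saved → body value

REG = 0xe8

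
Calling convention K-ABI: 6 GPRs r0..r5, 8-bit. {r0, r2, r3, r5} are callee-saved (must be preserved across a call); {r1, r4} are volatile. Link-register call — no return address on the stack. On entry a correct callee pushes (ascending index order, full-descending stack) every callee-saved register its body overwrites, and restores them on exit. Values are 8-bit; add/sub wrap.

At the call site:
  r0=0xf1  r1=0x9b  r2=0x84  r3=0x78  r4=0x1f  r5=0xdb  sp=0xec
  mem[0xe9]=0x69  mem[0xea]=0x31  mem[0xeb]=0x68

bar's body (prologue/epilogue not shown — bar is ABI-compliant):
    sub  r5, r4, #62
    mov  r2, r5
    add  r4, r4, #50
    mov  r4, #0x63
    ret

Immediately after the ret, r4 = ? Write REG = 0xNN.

prologue: push r2 → mem[0xeb]=0x84, sp=0xeb
prologue: push r5 → mem[0xea]=0xdb, sp=0xea
body[0] sub  r5, r4, #62 → r5=0xe1
body[1] mov  r2, r5 → r2=0xe1
body[2] add  r4, r4, #50 → r4=0x51
body[3] mov  r4, #0x63 → r4=0x63
epilogue: pop r5=0xdb, sp=0xeb
epilogue: pop r2=0x84, sp=0xec
r4 is caller-saved → body value

REG = 0x63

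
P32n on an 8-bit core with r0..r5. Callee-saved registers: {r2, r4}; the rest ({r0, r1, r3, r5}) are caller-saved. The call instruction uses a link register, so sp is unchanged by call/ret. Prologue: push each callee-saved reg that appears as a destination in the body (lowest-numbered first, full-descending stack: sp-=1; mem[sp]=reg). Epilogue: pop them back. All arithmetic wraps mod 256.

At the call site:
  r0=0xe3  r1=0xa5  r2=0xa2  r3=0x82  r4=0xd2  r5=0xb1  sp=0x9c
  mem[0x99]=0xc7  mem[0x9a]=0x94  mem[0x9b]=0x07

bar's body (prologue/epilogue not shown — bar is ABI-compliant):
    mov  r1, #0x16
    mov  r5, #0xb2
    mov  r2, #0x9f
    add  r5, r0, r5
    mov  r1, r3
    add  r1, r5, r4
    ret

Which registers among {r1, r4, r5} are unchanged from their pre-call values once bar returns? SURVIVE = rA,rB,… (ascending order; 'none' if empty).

SURVIVE = r4

prologue: push r2 → mem[0x9b]=0xa2, sp=0x9b
body[0] mov  r1, #0x16 → r1=0x16
body[1] mov  r5, #0xb2 → r5=0xb2
body[2] mov  r2, #0x9f → r2=0x9f
body[3] add  r5, r0, r5 → r5=0x95
body[4] mov  r1, r3 → r1=0x82
body[5] add  r1, r5, r4 → r1=0x67
epilogue: pop r2=0xa2, sp=0x9c
r1: caller-saved, written=True
r4: callee-saved, written=False
r5: caller-saved, written=True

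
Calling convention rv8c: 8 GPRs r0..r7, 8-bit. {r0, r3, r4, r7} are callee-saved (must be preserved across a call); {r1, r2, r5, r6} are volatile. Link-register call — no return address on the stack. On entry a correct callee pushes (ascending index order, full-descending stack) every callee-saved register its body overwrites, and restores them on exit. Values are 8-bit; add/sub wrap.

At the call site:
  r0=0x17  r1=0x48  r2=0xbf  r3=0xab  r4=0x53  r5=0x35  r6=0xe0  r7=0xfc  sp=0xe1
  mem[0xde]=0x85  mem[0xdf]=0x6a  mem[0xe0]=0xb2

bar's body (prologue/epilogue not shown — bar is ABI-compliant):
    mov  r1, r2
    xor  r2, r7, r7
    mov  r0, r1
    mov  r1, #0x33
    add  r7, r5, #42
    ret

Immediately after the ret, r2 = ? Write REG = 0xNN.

prologue: push r0 → mem[0xe0]=0x17, sp=0xe0
prologue: push r7 → mem[0xdf]=0xfc, sp=0xdf
body[0] mov  r1, r2 → r1=0xbf
body[1] xor  r2, r7, r7 → r2=0x00
body[2] mov  r0, r1 → r0=0xbf
body[3] mov  r1, #0x33 → r1=0x33
body[4] add  r7, r5, #42 → r7=0x5f
epilogue: pop r7=0xfc, sp=0xe0
epilogue: pop r0=0x17, sp=0xe1
r2 is caller-saved → body value

REG = 0x00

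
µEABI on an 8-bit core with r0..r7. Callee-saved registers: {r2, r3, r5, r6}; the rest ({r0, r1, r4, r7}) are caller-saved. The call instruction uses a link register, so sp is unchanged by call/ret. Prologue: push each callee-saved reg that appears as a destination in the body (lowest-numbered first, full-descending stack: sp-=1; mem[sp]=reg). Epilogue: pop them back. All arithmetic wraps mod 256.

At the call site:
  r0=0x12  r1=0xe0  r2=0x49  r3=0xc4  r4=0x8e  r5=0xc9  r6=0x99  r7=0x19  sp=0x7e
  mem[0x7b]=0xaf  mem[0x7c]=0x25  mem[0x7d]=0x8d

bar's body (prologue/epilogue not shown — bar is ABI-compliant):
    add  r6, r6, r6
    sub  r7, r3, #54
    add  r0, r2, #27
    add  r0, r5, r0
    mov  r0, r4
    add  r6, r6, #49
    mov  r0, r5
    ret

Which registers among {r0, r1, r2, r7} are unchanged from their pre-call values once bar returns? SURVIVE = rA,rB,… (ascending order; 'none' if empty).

prologue: push r6 → mem[0x7d]=0x99, sp=0x7d
body[0] add  r6, r6, r6 → r6=0x32
body[1] sub  r7, r3, #54 → r7=0x8e
body[2] add  r0, r2, #27 → r0=0x64
body[3] add  r0, r5, r0 → r0=0x2d
body[4] mov  r0, r4 → r0=0x8e
body[5] add  r6, r6, #49 → r6=0x63
body[6] mov  r0, r5 → r0=0xc9
epilogue: pop r6=0x99, sp=0x7e
r0: caller-saved, written=True
r1: caller-saved, written=False
r2: callee-saved, written=False
r7: caller-saved, written=True

SURVIVE = r1,r2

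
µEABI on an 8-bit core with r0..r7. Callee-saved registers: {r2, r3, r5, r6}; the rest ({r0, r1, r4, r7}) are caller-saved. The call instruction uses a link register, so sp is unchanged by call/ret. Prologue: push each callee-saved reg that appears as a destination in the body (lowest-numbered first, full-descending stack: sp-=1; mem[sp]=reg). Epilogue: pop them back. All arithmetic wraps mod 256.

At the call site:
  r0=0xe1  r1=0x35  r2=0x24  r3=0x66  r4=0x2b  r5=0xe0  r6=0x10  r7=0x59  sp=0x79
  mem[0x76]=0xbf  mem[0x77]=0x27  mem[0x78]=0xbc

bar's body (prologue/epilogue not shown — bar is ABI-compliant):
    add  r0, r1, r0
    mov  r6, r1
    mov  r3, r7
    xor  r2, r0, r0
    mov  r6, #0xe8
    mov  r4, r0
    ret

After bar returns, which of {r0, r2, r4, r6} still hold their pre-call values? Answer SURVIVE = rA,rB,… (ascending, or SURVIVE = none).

prologue: push r2 -> mem[0x78]=0x24, sp=0x78
prologue: push r3 -> mem[0x77]=0x66, sp=0x77
prologue: push r6 -> mem[0x76]=0x10, sp=0x76
body[0] add  r0, r1, r0 -> r0=0x16
body[1] mov  r6, r1 -> r6=0x35
body[2] mov  r3, r7 -> r3=0x59
body[3] xor  r2, r0, r0 -> r2=0x00
body[4] mov  r6, #0xe8 -> r6=0xe8
body[5] mov  r4, r0 -> r4=0x16
epilogue: pop r6=0x10, sp=0x77
epilogue: pop r3=0x66, sp=0x78
epilogue: pop r2=0x24, sp=0x79
r0: caller-saved, written=True
r2: callee-saved, written=True
r4: caller-saved, written=True
r6: callee-saved, written=True

SURVIVE = r2,r6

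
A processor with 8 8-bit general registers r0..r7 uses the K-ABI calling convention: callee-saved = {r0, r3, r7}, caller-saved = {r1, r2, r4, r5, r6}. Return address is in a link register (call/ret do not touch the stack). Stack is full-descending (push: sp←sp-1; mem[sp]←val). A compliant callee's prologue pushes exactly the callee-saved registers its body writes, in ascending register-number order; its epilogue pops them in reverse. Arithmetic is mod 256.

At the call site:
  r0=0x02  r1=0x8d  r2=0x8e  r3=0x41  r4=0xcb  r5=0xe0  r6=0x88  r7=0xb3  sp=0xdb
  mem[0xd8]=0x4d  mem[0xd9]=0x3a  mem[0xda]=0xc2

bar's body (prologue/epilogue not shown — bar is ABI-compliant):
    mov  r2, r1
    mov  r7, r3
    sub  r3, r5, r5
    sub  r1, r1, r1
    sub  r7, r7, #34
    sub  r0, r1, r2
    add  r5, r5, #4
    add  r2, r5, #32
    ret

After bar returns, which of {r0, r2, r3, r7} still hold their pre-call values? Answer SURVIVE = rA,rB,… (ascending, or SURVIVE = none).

SURVIVE = r0,r3,r7

prologue: push r0 → mem[0xda]=0x02, sp=0xda
prologue: push r3 → mem[0xd9]=0x41, sp=0xd9
prologue: push r7 → mem[0xd8]=0xb3, sp=0xd8
body[0] mov  r2, r1 → r2=0x8d
body[1] mov  r7, r3 → r7=0x41
body[2] sub  r3, r5, r5 → r3=0x00
body[3] sub  r1, r1, r1 → r1=0x00
body[4] sub  r7, r7, #34 → r7=0x1f
body[5] sub  r0, r1, r2 → r0=0x73
body[6] add  r5, r5, #4 → r5=0xe4
body[7] add  r2, r5, #32 → r2=0x04
epilogue: pop r7=0xb3, sp=0xd9
epilogue: pop r3=0x41, sp=0xda
epilogue: pop r0=0x02, sp=0xdb
r0: callee-saved, written=True
r2: caller-saved, written=True
r3: callee-saved, written=True
r7: callee-saved, written=True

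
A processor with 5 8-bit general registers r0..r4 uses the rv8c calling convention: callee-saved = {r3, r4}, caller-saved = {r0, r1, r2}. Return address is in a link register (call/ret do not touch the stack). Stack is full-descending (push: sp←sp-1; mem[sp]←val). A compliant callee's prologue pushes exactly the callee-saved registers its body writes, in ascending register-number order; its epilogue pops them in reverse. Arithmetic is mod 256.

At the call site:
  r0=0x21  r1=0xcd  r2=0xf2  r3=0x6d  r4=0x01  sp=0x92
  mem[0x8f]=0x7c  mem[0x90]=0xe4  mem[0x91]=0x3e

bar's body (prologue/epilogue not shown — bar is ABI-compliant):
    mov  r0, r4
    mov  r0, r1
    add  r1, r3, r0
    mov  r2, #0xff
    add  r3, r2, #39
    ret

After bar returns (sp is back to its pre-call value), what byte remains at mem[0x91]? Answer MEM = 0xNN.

MEM = 0x6d

prologue: push r3 -> mem[0x91]=0x6d, sp=0x91
body[0] mov  r0, r4 -> r0=0x01
body[1] mov  r0, r1 -> r0=0xcd
body[2] add  r1, r3, r0 -> r1=0x3a
body[3] mov  r2, #0xff -> r2=0xff
body[4] add  r3, r2, #39 -> r3=0x26
epilogue: pop r3=0x6d, sp=0x92
prologue pushed ['r3'] at ['0x91']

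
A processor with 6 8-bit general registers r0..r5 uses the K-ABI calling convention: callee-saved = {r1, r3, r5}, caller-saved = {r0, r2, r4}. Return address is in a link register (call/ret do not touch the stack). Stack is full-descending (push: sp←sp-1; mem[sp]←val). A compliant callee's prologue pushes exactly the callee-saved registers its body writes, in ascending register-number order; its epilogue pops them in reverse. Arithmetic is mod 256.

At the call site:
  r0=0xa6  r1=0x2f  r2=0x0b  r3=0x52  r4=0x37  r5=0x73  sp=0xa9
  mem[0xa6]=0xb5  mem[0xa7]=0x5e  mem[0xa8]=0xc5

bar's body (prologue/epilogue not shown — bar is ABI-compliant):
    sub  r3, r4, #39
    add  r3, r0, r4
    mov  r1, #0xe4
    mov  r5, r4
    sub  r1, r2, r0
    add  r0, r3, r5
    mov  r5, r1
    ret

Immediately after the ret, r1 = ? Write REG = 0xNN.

prologue: push r1 -> mem[0xa8]=0x2f, sp=0xa8
prologue: push r3 -> mem[0xa7]=0x52, sp=0xa7
prologue: push r5 -> mem[0xa6]=0x73, sp=0xa6
body[0] sub  r3, r4, #39 -> r3=0x10
body[1] add  r3, r0, r4 -> r3=0xdd
body[2] mov  r1, #0xe4 -> r1=0xe4
body[3] mov  r5, r4 -> r5=0x37
body[4] sub  r1, r2, r0 -> r1=0x65
body[5] add  r0, r3, r5 -> r0=0x14
body[6] mov  r5, r1 -> r5=0x65
epilogue: pop r5=0x73, sp=0xa7
epilogue: pop r3=0x52, sp=0xa8
epilogue: pop r1=0x2f, sp=0xa9
r1 is callee-saved -> restored

REG = 0x2f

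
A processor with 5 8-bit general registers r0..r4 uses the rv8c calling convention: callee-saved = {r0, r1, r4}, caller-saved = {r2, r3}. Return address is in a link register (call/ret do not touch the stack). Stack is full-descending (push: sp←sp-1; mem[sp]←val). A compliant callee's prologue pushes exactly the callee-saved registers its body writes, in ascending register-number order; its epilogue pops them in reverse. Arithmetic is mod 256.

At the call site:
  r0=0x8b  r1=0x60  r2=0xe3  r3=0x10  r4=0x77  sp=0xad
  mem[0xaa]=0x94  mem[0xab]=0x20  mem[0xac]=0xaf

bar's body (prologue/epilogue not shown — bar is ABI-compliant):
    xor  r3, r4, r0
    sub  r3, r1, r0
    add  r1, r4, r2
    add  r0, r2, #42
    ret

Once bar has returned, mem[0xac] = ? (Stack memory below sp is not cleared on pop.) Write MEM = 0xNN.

prologue: push r0 -> mem[0xac]=0x8b, sp=0xac
prologue: push r1 -> mem[0xab]=0x60, sp=0xab
body[0] xor  r3, r4, r0 -> r3=0xfc
body[1] sub  r3, r1, r0 -> r3=0xd5
body[2] add  r1, r4, r2 -> r1=0x5a
body[3] add  r0, r2, #42 -> r0=0x0d
epilogue: pop r1=0x60, sp=0xac
epilogue: pop r0=0x8b, sp=0xad
prologue pushed ['r0', 'r1'] at ['0xac', '0xab']

MEM = 0x8b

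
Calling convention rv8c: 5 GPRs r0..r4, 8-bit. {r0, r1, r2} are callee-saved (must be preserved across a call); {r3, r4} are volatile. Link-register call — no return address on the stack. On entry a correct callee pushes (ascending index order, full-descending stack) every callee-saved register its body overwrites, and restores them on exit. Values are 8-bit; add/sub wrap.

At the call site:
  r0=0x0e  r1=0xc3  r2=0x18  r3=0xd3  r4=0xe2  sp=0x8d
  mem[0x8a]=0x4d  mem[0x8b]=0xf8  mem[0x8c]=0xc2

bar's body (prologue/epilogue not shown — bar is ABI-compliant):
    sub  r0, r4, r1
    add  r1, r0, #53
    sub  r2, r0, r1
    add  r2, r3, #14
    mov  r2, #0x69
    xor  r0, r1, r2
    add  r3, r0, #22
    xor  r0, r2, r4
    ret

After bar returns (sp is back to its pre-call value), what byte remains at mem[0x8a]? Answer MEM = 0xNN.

prologue: push r0 -> mem[0x8c]=0x0e, sp=0x8c
prologue: push r1 -> mem[0x8b]=0xc3, sp=0x8b
prologue: push r2 -> mem[0x8a]=0x18, sp=0x8a
body[0] sub  r0, r4, r1 -> r0=0x1f
body[1] add  r1, r0, #53 -> r1=0x54
body[2] sub  r2, r0, r1 -> r2=0xcb
body[3] add  r2, r3, #14 -> r2=0xe1
body[4] mov  r2, #0x69 -> r2=0x69
body[5] xor  r0, r1, r2 -> r0=0x3d
body[6] add  r3, r0, #22 -> r3=0x53
body[7] xor  r0, r2, r4 -> r0=0x8b
epilogue: pop r2=0x18, sp=0x8b
epilogue: pop r1=0xc3, sp=0x8c
epilogue: pop r0=0x0e, sp=0x8d
prologue pushed ['r0', 'r1', 'r2'] at ['0x8c', '0x8b', '0x8a']

MEM = 0x18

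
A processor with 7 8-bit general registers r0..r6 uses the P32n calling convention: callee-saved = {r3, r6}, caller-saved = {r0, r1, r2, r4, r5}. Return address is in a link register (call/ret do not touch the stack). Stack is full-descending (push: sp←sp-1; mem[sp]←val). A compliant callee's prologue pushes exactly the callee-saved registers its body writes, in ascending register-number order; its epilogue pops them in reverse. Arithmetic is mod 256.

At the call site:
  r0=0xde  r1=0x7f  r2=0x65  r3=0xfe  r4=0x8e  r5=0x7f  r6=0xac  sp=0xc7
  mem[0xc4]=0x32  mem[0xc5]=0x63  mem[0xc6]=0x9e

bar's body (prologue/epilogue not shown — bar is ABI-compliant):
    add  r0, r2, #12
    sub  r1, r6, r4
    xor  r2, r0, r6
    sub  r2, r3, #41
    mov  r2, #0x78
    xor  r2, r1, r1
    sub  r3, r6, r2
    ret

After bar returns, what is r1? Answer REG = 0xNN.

prologue: push r3 → mem[0xc6]=0xfe, sp=0xc6
body[0] add  r0, r2, #12 → r0=0x71
body[1] sub  r1, r6, r4 → r1=0x1e
body[2] xor  r2, r0, r6 → r2=0xdd
body[3] sub  r2, r3, #41 → r2=0xd5
body[4] mov  r2, #0x78 → r2=0x78
body[5] xor  r2, r1, r1 → r2=0x00
body[6] sub  r3, r6, r2 → r3=0xac
epilogue: pop r3=0xfe, sp=0xc7
r1 is caller-saved → body value

REG = 0x1e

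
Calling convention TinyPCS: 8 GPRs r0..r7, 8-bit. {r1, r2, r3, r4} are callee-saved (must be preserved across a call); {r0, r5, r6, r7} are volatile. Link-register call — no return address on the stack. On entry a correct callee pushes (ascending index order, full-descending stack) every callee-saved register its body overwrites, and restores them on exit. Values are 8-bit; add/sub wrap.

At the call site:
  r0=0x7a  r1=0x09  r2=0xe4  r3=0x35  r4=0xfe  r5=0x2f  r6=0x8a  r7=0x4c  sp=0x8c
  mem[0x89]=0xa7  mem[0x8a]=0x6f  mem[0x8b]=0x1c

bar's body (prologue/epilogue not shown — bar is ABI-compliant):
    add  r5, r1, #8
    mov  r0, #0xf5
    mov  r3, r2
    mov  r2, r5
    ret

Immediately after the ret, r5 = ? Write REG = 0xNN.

prologue: push r2 → mem[0x8b]=0xe4, sp=0x8b
prologue: push r3 → mem[0x8a]=0x35, sp=0x8a
body[0] add  r5, r1, #8 → r5=0x11
body[1] mov  r0, #0xf5 → r0=0xf5
body[2] mov  r3, r2 → r3=0xe4
body[3] mov  r2, r5 → r2=0x11
epilogue: pop r3=0x35, sp=0x8b
epilogue: pop r2=0xe4, sp=0x8c
r5 is caller-saved → body value

REG = 0x11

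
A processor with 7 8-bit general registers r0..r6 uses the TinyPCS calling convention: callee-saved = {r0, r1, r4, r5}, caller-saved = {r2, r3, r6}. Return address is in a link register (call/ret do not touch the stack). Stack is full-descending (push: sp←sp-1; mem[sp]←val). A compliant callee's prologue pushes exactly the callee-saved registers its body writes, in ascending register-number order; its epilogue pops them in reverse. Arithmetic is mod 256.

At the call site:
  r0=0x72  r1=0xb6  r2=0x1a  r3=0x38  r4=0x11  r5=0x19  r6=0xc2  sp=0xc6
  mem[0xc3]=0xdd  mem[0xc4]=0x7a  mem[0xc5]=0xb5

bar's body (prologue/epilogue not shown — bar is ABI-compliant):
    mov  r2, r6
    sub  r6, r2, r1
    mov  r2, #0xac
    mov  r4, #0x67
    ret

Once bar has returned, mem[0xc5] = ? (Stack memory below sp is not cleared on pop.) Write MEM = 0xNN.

MEM = 0x11

prologue: push r4 -> mem[0xc5]=0x11, sp=0xc5
body[0] mov  r2, r6 -> r2=0xc2
body[1] sub  r6, r2, r1 -> r6=0x0c
body[2] mov  r2, #0xac -> r2=0xac
body[3] mov  r4, #0x67 -> r4=0x67
epilogue: pop r4=0x11, sp=0xc6
prologue pushed ['r4'] at ['0xc5']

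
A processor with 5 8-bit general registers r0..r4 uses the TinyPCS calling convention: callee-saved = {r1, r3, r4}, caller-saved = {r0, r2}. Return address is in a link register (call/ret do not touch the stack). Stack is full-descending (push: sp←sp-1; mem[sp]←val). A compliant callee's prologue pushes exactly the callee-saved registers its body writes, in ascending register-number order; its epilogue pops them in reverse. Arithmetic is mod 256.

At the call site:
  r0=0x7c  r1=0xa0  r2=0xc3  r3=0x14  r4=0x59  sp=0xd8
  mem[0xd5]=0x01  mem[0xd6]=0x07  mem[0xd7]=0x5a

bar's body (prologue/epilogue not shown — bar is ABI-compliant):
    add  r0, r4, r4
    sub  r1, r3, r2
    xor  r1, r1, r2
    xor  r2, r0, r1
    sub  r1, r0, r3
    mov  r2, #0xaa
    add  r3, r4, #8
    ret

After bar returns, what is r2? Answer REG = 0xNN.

REG = 0xaa

prologue: push r1 → mem[0xd7]=0xa0, sp=0xd7
prologue: push r3 → mem[0xd6]=0x14, sp=0xd6
body[0] add  r0, r4, r4 → r0=0xb2
body[1] sub  r1, r3, r2 → r1=0x51
body[2] xor  r1, r1, r2 → r1=0x92
body[3] xor  r2, r0, r1 → r2=0x20
body[4] sub  r1, r0, r3 → r1=0x9e
body[5] mov  r2, #0xaa → r2=0xaa
body[6] add  r3, r4, #8 → r3=0x61
epilogue: pop r3=0x14, sp=0xd7
epilogue: pop r1=0xa0, sp=0xd8
r2 is caller-saved → body value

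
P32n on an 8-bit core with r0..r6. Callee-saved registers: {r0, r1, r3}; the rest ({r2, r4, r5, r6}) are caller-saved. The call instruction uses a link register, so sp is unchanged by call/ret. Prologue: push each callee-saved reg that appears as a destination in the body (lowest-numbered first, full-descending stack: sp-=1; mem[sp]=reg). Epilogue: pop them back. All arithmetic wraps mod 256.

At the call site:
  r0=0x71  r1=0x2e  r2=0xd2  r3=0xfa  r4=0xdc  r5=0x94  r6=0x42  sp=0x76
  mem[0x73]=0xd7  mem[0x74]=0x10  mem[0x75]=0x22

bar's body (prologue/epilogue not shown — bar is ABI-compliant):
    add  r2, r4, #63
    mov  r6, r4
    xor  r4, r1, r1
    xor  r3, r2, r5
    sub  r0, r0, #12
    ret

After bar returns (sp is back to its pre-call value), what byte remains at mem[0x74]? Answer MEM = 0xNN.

prologue: push r0 → mem[0x75]=0x71, sp=0x75
prologue: push r3 → mem[0x74]=0xfa, sp=0x74
body[0] add  r2, r4, #63 → r2=0x1b
body[1] mov  r6, r4 → r6=0xdc
body[2] xor  r4, r1, r1 → r4=0x00
body[3] xor  r3, r2, r5 → r3=0x8f
body[4] sub  r0, r0, #12 → r0=0x65
epilogue: pop r3=0xfa, sp=0x75
epilogue: pop r0=0x71, sp=0x76
prologue pushed ['r0', 'r3'] at ['0x75', '0x74']

MEM = 0xfa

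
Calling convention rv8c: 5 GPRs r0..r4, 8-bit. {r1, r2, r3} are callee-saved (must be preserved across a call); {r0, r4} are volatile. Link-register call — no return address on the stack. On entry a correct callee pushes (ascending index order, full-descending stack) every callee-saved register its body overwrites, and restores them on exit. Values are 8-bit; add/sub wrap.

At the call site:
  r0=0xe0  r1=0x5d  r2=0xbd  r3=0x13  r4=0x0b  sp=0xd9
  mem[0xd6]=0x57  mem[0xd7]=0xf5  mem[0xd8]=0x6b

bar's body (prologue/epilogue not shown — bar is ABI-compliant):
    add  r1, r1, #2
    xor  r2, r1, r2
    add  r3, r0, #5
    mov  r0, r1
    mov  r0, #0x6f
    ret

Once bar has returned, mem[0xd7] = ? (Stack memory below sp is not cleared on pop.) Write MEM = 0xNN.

MEM = 0xbd

prologue: push r1 -> mem[0xd8]=0x5d, sp=0xd8
prologue: push r2 -> mem[0xd7]=0xbd, sp=0xd7
prologue: push r3 -> mem[0xd6]=0x13, sp=0xd6
body[0] add  r1, r1, #2 -> r1=0x5f
body[1] xor  r2, r1, r2 -> r2=0xe2
body[2] add  r3, r0, #5 -> r3=0xe5
body[3] mov  r0, r1 -> r0=0x5f
body[4] mov  r0, #0x6f -> r0=0x6f
epilogue: pop r3=0x13, sp=0xd7
epilogue: pop r2=0xbd, sp=0xd8
epilogue: pop r1=0x5d, sp=0xd9
prologue pushed ['r1', 'r2', 'r3'] at ['0xd8', '0xd7', '0xd6']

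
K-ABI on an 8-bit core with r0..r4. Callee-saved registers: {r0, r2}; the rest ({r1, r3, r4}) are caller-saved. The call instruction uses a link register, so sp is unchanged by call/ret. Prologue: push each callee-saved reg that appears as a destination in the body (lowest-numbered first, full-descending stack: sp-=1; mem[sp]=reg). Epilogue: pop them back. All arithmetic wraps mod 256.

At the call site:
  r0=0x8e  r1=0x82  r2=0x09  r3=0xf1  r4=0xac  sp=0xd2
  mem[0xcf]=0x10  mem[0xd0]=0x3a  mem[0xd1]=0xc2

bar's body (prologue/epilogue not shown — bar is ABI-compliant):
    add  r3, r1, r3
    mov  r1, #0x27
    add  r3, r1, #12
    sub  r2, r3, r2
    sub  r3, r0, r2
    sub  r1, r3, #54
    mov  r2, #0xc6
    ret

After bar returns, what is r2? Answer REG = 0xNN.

REG = 0x09

prologue: push r2 → mem[0xd1]=0x09, sp=0xd1
body[0] add  r3, r1, r3 → r3=0x73
body[1] mov  r1, #0x27 → r1=0x27
body[2] add  r3, r1, #12 → r3=0x33
body[3] sub  r2, r3, r2 → r2=0x2a
body[4] sub  r3, r0, r2 → r3=0x64
body[5] sub  r1, r3, #54 → r1=0x2e
body[6] mov  r2, #0xc6 → r2=0xc6
epilogue: pop r2=0x09, sp=0xd2
r2 is callee-saved → restored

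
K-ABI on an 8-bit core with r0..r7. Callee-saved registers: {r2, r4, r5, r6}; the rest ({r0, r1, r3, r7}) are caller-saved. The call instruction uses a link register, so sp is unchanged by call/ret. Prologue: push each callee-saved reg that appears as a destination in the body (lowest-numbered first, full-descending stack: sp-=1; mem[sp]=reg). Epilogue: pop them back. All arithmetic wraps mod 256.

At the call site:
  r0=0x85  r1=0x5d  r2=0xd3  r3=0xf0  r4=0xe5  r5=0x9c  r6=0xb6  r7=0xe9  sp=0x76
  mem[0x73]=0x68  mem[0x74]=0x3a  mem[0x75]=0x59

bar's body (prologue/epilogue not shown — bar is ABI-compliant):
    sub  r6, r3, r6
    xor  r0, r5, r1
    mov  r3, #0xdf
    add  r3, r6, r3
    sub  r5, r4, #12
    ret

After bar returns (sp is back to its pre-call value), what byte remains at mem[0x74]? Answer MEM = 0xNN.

MEM = 0xb6

prologue: push r5 → mem[0x75]=0x9c, sp=0x75
prologue: push r6 → mem[0x74]=0xb6, sp=0x74
body[0] sub  r6, r3, r6 → r6=0x3a
body[1] xor  r0, r5, r1 → r0=0xc1
body[2] mov  r3, #0xdf → r3=0xdf
body[3] add  r3, r6, r3 → r3=0x19
body[4] sub  r5, r4, #12 → r5=0xd9
epilogue: pop r6=0xb6, sp=0x75
epilogue: pop r5=0x9c, sp=0x76
prologue pushed ['r5', 'r6'] at ['0x75', '0x74']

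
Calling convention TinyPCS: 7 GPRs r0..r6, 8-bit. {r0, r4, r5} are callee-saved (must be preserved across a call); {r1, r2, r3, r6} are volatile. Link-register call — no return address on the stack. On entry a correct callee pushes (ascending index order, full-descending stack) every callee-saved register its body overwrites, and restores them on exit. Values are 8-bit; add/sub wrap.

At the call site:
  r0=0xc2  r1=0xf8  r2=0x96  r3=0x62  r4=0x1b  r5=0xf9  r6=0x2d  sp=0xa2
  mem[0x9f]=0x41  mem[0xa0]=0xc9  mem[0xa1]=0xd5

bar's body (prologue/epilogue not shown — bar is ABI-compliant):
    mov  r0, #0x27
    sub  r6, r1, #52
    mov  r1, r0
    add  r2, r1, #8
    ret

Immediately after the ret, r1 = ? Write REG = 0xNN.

REG = 0x27

prologue: push r0 -> mem[0xa1]=0xc2, sp=0xa1
body[0] mov  r0, #0x27 -> r0=0x27
body[1] sub  r6, r1, #52 -> r6=0xc4
body[2] mov  r1, r0 -> r1=0x27
body[3] add  r2, r1, #8 -> r2=0x2f
epilogue: pop r0=0xc2, sp=0xa2
r1 is caller-saved -> body value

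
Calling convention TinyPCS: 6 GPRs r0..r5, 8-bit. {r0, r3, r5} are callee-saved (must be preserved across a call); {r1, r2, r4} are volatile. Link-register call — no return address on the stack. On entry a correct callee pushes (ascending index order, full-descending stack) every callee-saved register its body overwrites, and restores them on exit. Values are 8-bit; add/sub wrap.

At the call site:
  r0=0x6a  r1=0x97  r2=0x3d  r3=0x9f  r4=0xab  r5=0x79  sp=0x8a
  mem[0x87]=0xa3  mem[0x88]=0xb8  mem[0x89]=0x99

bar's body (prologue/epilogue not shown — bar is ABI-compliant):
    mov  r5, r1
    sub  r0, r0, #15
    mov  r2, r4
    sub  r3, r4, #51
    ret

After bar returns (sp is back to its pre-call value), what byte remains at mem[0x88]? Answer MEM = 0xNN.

MEM = 0x9f

prologue: push r0 -> mem[0x89]=0x6a, sp=0x89
prologue: push r3 -> mem[0x88]=0x9f, sp=0x88
prologue: push r5 -> mem[0x87]=0x79, sp=0x87
body[0] mov  r5, r1 -> r5=0x97
body[1] sub  r0, r0, #15 -> r0=0x5b
body[2] mov  r2, r4 -> r2=0xab
body[3] sub  r3, r4, #51 -> r3=0x78
epilogue: pop r5=0x79, sp=0x88
epilogue: pop r3=0x9f, sp=0x89
epilogue: pop r0=0x6a, sp=0x8a
prologue pushed ['r0', 'r3', 'r5'] at ['0x89', '0x88', '0x87']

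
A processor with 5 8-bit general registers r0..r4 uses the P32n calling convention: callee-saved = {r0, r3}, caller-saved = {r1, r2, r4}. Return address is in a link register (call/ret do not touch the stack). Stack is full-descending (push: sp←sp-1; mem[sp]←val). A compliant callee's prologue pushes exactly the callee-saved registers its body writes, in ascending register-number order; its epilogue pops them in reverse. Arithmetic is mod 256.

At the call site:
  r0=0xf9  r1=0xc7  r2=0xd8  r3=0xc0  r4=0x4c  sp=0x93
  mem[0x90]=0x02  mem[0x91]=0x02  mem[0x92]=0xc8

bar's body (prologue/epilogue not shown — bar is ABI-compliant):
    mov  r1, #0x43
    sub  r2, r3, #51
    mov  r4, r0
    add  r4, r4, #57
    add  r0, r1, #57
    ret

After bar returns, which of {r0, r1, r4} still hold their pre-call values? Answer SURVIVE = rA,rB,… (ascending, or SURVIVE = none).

prologue: push r0 → mem[0x92]=0xf9, sp=0x92
body[0] mov  r1, #0x43 → r1=0x43
body[1] sub  r2, r3, #51 → r2=0x8d
body[2] mov  r4, r0 → r4=0xf9
body[3] add  r4, r4, #57 → r4=0x32
body[4] add  r0, r1, #57 → r0=0x7c
epilogue: pop r0=0xf9, sp=0x93
r0: callee-saved, written=True
r1: caller-saved, written=True
r4: caller-saved, written=True

SURVIVE = r0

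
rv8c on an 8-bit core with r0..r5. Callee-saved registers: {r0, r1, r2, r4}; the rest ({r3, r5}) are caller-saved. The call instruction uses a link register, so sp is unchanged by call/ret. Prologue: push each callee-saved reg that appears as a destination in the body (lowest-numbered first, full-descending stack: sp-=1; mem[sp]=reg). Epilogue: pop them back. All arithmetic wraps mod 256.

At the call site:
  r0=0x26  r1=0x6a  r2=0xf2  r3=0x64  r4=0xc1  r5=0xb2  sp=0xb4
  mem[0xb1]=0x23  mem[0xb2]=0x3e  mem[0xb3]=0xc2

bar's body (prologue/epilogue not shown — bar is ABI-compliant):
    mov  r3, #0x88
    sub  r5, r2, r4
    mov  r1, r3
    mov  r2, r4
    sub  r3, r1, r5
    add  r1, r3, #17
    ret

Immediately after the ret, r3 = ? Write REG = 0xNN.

prologue: push r1 -> mem[0xb3]=0x6a, sp=0xb3
prologue: push r2 -> mem[0xb2]=0xf2, sp=0xb2
body[0] mov  r3, #0x88 -> r3=0x88
body[1] sub  r5, r2, r4 -> r5=0x31
body[2] mov  r1, r3 -> r1=0x88
body[3] mov  r2, r4 -> r2=0xc1
body[4] sub  r3, r1, r5 -> r3=0x57
body[5] add  r1, r3, #17 -> r1=0x68
epilogue: pop r2=0xf2, sp=0xb3
epilogue: pop r1=0x6a, sp=0xb4
r3 is caller-saved -> body value

REG = 0x57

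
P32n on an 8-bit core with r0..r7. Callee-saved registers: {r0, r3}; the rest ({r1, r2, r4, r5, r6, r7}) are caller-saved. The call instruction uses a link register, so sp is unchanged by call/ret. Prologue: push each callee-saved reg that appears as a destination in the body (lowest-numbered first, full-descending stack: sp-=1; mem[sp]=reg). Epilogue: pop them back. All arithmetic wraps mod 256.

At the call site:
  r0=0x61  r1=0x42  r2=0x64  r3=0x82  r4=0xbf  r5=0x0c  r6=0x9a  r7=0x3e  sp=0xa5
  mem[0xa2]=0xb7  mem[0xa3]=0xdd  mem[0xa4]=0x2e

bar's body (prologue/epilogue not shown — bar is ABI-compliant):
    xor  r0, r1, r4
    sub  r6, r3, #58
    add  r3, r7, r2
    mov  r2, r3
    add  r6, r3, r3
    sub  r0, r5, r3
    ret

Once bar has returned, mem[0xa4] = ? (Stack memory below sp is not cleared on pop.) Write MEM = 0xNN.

MEM = 0x61

prologue: push r0 -> mem[0xa4]=0x61, sp=0xa4
prologue: push r3 -> mem[0xa3]=0x82, sp=0xa3
body[0] xor  r0, r1, r4 -> r0=0xfd
body[1] sub  r6, r3, #58 -> r6=0x48
body[2] add  r3, r7, r2 -> r3=0xa2
body[3] mov  r2, r3 -> r2=0xa2
body[4] add  r6, r3, r3 -> r6=0x44
body[5] sub  r0, r5, r3 -> r0=0x6a
epilogue: pop r3=0x82, sp=0xa4
epilogue: pop r0=0x61, sp=0xa5
prologue pushed ['r0', 'r3'] at ['0xa4', '0xa3']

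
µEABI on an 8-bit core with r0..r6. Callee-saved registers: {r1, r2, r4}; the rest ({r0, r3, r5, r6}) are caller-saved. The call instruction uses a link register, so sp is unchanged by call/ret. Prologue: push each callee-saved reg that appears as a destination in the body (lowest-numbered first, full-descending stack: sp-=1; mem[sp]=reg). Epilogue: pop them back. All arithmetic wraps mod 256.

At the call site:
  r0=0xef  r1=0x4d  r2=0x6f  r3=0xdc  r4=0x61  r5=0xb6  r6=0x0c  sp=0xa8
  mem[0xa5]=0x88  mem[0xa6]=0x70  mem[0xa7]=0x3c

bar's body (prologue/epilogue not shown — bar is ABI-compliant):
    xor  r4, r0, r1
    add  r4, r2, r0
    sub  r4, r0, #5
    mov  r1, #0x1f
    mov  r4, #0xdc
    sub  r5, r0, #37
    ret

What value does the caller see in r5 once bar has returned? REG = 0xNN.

REG = 0xca

prologue: push r1 → mem[0xa7]=0x4d, sp=0xa7
prologue: push r4 → mem[0xa6]=0x61, sp=0xa6
body[0] xor  r4, r0, r1 → r4=0xa2
body[1] add  r4, r2, r0 → r4=0x5e
body[2] sub  r4, r0, #5 → r4=0xea
body[3] mov  r1, #0x1f → r1=0x1f
body[4] mov  r4, #0xdc → r4=0xdc
body[5] sub  r5, r0, #37 → r5=0xca
epilogue: pop r4=0x61, sp=0xa7
epilogue: pop r1=0x4d, sp=0xa8
r5 is caller-saved → body value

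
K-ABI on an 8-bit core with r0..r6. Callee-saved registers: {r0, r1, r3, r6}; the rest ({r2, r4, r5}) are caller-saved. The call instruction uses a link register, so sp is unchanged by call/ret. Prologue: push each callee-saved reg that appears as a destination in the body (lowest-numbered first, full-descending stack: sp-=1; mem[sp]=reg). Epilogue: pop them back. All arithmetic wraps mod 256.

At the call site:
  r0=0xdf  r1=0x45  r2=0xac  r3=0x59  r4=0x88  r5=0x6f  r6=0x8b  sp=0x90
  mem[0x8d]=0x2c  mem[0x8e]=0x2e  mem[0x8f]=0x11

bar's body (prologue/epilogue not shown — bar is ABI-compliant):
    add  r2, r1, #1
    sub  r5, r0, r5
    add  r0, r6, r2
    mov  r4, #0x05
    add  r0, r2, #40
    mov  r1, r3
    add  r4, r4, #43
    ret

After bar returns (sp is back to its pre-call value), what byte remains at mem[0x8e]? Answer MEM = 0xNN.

MEM = 0x45

prologue: push r0 -> mem[0x8f]=0xdf, sp=0x8f
prologue: push r1 -> mem[0x8e]=0x45, sp=0x8e
body[0] add  r2, r1, #1 -> r2=0x46
body[1] sub  r5, r0, r5 -> r5=0x70
body[2] add  r0, r6, r2 -> r0=0xd1
body[3] mov  r4, #0x05 -> r4=0x05
body[4] add  r0, r2, #40 -> r0=0x6e
body[5] mov  r1, r3 -> r1=0x59
body[6] add  r4, r4, #43 -> r4=0x30
epilogue: pop r1=0x45, sp=0x8f
epilogue: pop r0=0xdf, sp=0x90
prologue pushed ['r0', 'r1'] at ['0x8f', '0x8e']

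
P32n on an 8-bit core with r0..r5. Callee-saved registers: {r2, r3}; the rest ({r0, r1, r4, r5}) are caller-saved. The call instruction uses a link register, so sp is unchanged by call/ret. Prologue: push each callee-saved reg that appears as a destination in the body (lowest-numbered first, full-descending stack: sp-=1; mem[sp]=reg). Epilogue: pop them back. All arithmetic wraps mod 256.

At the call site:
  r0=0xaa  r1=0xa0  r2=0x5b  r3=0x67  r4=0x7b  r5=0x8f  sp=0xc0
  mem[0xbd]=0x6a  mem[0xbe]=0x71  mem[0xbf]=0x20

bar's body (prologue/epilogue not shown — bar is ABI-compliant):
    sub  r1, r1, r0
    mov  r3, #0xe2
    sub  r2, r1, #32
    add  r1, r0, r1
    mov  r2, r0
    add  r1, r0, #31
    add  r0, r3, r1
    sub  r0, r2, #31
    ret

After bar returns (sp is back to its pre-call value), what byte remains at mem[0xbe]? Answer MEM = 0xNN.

prologue: push r2 -> mem[0xbf]=0x5b, sp=0xbf
prologue: push r3 -> mem[0xbe]=0x67, sp=0xbe
body[0] sub  r1, r1, r0 -> r1=0xf6
body[1] mov  r3, #0xe2 -> r3=0xe2
body[2] sub  r2, r1, #32 -> r2=0xd6
body[3] add  r1, r0, r1 -> r1=0xa0
body[4] mov  r2, r0 -> r2=0xaa
body[5] add  r1, r0, #31 -> r1=0xc9
body[6] add  r0, r3, r1 -> r0=0xab
body[7] sub  r0, r2, #31 -> r0=0x8b
epilogue: pop r3=0x67, sp=0xbf
epilogue: pop r2=0x5b, sp=0xc0
prologue pushed ['r2', 'r3'] at ['0xbf', '0xbe']

MEM = 0x67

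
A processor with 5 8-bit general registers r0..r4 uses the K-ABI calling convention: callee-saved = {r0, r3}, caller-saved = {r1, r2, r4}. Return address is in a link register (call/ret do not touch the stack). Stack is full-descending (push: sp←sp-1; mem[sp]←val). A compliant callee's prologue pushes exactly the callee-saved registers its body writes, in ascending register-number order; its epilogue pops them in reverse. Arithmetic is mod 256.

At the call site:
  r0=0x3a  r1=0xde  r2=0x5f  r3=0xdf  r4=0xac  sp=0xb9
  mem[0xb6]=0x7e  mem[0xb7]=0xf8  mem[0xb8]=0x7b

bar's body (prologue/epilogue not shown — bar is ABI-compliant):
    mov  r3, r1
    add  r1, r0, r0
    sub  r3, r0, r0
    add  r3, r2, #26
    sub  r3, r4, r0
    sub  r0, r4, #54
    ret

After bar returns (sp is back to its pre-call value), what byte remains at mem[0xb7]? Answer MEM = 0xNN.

prologue: push r0 → mem[0xb8]=0x3a, sp=0xb8
prologue: push r3 → mem[0xb7]=0xdf, sp=0xb7
body[0] mov  r3, r1 → r3=0xde
body[1] add  r1, r0, r0 → r1=0x74
body[2] sub  r3, r0, r0 → r3=0x00
body[3] add  r3, r2, #26 → r3=0x79
body[4] sub  r3, r4, r0 → r3=0x72
body[5] sub  r0, r4, #54 → r0=0x76
epilogue: pop r3=0xdf, sp=0xb8
epilogue: pop r0=0x3a, sp=0xb9
prologue pushed ['r0', 'r3'] at ['0xb8', '0xb7']

MEM = 0xdf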